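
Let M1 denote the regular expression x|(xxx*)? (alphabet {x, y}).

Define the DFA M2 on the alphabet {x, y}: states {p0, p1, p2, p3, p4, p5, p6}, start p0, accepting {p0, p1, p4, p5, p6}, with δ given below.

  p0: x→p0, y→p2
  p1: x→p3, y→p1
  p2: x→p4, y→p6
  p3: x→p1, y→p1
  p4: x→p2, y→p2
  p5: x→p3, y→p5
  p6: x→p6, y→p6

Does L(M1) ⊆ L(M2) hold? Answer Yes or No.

Yes

Converting the expression M1 to a DFA (subset construction, then merging equivalent states) gives the minimal DFA with states {r0, r1}, start state r0, accepting states {r0} and transitions r0: x→r0, y→r1; r1: x→r1, y→r1.
Exploring the product automaton M1 × M2 from the start pair (r0, p0), following both machines on each input symbol, reaches 4 state pairs: (r0, p0), (r1, p2), (r1, p4), (r1, p6).
M1 accepts in {r0} and M2 accepts in {p0, p1, p4, p5, p6}. The reachable pairs whose M1-component is accepting are (r0, p0); in each of them the M2-component is accepting too, so the product for L(M1) \ L(M2) (M1-component accepting, M2-component rejecting) has no reachable accepting pair and the difference is empty.
Hence every string in L(M1) is also in L(M2).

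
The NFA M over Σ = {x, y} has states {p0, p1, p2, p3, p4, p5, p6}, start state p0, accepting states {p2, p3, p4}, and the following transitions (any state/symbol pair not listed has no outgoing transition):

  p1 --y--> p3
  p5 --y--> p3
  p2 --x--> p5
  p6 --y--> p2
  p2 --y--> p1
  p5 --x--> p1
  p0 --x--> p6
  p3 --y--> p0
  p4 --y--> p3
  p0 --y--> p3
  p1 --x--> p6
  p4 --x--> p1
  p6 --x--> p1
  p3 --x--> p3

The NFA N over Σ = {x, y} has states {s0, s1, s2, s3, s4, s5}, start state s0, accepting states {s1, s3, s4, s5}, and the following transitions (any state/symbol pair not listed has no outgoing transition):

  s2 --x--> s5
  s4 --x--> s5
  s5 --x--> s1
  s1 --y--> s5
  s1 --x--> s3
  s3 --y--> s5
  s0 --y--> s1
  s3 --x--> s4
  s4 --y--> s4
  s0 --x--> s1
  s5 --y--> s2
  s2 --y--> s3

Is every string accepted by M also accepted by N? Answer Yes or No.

No

The string yyy is in L(M) but not in L(N).
So L(M) ⊄ L(N).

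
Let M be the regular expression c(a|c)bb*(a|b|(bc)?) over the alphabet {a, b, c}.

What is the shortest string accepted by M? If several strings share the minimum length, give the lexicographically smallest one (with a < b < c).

By inspection of the expression, no string of length less than 3 matches, and cab is the lexicographically first match of length 3.

cab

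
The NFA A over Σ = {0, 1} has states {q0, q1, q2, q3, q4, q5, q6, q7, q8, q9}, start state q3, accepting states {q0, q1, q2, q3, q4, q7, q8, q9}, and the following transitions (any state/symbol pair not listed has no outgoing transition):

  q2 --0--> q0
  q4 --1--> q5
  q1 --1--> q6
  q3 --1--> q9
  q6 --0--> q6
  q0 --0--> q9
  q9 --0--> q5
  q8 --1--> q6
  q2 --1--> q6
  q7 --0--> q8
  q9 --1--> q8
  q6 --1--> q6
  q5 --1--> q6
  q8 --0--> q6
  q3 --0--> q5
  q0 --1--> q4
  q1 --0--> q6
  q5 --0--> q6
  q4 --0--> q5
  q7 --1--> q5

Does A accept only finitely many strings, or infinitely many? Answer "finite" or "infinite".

finite

The useful states (reachable from q3 and able to reach an accepting state) are {q3, q8, q9}.
Restricted to these states the transition graph has no cycle, so every accepting path has bounded length and L is finite.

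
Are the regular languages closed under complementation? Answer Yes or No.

Take a complete DFA for L and swap accepting and non-accepting states; the resulting DFA accepts exactly Σ* \ L.
So the regular languages are closed under complement.

Yes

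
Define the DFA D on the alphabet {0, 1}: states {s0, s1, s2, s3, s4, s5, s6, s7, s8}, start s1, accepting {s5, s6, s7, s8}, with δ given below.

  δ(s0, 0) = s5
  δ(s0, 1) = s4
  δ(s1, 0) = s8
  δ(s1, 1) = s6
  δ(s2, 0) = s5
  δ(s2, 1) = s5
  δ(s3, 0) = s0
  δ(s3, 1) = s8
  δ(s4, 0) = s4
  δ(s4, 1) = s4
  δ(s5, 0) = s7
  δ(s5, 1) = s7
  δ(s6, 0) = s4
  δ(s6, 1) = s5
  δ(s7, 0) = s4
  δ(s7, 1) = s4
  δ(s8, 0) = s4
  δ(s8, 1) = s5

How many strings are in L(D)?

8

The useful subgraph on states {s1, s5, s6, s7, s8} is acyclic, so L(D) is finite; the longest accepting path visits 4 useful states, giving maximum string length 3.
Counting accepting paths from s1 by length: 2 of length 1, 2 of length 2, 4 of length 3. Total 8.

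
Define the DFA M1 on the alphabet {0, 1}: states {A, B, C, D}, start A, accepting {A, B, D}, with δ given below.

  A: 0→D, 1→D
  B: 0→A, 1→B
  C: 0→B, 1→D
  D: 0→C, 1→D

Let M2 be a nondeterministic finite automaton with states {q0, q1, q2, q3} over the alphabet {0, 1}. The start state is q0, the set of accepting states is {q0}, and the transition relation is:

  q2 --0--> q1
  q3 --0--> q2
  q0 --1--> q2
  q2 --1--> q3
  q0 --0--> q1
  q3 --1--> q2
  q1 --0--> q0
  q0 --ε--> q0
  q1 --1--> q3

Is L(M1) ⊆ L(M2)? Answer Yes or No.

No

The string 0 is in L(M1) but not in L(M2).
So L(M1) ⊄ L(M2).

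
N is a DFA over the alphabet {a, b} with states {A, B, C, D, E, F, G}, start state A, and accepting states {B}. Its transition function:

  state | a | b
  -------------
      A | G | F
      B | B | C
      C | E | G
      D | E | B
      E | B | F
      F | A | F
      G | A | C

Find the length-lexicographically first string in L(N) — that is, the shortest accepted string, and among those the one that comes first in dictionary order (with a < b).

A breadth-first search from A reaches an accepting state first via the path A → G → C → E → B on input abaa.
No string of length < 4 is accepted (BFS exhausts all shorter strings without reaching an accepting state), and abaa is the lexicographically least accepting string of length 4.

abaa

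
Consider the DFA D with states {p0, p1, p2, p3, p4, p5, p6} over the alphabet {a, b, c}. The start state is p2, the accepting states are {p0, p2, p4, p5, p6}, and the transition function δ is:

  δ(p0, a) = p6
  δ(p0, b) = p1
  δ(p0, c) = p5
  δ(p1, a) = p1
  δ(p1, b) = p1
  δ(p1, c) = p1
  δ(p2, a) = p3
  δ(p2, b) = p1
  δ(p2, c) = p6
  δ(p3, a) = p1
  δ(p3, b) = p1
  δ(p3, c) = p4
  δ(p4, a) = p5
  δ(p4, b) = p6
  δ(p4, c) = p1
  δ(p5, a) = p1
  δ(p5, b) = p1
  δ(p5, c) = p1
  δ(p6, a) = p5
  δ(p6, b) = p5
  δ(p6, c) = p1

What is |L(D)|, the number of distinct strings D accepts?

The useful subgraph on states {p2, p3, p4, p5, p6} is acyclic, so L(D) is finite; the longest accepting path visits 5 useful states, giving maximum string length 4.
Counting accepting paths from p2 by length: 1 of length 0, 1 of length 1, 3 of length 2, 2 of length 3, 2 of length 4. Total 9.

9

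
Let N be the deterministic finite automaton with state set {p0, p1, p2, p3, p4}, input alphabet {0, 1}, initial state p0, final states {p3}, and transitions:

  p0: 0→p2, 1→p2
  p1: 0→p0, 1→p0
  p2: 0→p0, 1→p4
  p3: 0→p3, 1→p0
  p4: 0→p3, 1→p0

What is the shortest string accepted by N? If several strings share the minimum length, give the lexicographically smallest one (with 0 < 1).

010

A breadth-first search from p0 reaches an accepting state first via the path p0 → p2 → p4 → p3 on input 010.
No string of length < 3 is accepted (BFS exhausts all shorter strings without reaching an accepting state), and 010 is the lexicographically least accepting string of length 3.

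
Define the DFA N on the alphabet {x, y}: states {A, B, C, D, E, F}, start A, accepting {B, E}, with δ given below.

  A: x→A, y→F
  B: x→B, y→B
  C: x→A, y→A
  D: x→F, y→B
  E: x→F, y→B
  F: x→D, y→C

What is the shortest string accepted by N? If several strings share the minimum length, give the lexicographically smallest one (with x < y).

A breadth-first search from A reaches an accepting state first via the path A → F → D → B on input yxy.
No string of length < 3 is accepted (BFS exhausts all shorter strings without reaching an accepting state), and yxy is the lexicographically least accepting string of length 3.

yxy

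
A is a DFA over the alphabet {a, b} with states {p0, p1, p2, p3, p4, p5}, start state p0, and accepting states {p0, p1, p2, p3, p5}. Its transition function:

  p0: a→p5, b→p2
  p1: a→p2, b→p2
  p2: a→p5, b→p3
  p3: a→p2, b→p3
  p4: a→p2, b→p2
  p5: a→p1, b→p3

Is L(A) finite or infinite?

State p2 is reachable from the start and can reach an accepting state, and it lies on the cycle p2 → p3 → p2.
Traversing that cycle any number of times yields accepted strings of unbounded length, so the language is infinite.

infinite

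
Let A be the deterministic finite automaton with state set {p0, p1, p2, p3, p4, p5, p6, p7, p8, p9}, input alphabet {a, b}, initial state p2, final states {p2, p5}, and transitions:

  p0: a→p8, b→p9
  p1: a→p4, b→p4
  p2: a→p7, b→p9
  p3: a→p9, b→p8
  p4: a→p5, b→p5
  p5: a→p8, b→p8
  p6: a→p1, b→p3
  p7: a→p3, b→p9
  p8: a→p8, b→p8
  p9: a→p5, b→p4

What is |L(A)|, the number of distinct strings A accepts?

The useful subgraph on states {p2, p3, p4, p5, p7, p9} is acyclic, so L(A) is finite; the longest accepting path visits 6 useful states, giving maximum string length 5.
Counting accepting paths from p2 by length: 1 of length 0, 1 of length 2, 3 of length 3, 3 of length 4, 2 of length 5. Total 10.

10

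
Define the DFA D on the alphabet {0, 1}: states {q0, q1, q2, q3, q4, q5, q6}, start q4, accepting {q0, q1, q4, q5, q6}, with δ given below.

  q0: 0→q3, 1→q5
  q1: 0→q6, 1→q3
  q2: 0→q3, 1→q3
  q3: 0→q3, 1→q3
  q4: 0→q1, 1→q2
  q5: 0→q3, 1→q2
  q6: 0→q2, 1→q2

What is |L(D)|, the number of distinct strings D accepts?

The useful subgraph on states {q1, q4, q6} is acyclic, so L(D) is finite; the longest accepting path visits 3 useful states, giving maximum string length 2.
Counting accepting paths from q4 by length: 1 of length 0, 1 of length 1, 1 of length 2. Total 3.

3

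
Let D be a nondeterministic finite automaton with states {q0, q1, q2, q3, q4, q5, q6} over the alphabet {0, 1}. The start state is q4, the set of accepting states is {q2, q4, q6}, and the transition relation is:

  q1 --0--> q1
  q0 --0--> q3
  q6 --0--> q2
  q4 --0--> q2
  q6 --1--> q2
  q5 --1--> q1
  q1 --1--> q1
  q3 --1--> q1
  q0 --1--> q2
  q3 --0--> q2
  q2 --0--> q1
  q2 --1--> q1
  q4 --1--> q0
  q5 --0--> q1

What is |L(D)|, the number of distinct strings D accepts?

4

The useful subgraph on states {q0, q2, q3, q4} is acyclic, so L(D) is finite; the longest accepting path visits 4 useful states, giving maximum string length 3.
Counting accepting paths from q4 by length: 1 of length 0, 1 of length 1, 1 of length 2, 1 of length 3. Total 4.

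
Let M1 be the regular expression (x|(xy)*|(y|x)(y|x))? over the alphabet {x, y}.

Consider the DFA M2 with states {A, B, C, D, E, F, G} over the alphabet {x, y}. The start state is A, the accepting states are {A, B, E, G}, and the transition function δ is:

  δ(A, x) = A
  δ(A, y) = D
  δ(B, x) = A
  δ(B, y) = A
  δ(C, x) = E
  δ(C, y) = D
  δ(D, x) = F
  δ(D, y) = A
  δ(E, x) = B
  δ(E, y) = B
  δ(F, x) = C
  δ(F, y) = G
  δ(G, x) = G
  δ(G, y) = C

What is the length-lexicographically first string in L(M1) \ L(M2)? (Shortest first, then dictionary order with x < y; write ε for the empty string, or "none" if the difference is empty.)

The string xy is accepted by M1 but not by M2.
No shorter string lies in the difference, and xy is the lexicographically first length-2 string in L(M1) \ L(M2).

xy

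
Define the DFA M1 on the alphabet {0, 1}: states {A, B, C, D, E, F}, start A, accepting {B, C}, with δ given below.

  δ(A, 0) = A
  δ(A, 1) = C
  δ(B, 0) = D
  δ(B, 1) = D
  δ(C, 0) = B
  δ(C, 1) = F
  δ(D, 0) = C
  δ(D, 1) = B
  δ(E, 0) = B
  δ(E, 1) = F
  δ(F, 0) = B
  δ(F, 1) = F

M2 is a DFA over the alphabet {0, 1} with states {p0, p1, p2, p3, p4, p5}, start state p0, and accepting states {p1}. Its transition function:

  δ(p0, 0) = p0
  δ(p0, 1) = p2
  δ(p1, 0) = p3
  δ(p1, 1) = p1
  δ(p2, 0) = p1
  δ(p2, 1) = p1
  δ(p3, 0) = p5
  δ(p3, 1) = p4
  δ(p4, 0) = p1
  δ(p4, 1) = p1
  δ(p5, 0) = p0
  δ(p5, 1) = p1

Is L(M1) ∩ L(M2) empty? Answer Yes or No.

No

The string 10 is accepted by both M1 and M2.
Hence L(M1) ∩ L(M2) ≠ ∅.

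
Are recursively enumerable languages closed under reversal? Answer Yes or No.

Reverse the input and run the recogniser for L on it; this accepts exactly Lᴿ.
So the recursively enumerable languages are closed under reversal.

Yes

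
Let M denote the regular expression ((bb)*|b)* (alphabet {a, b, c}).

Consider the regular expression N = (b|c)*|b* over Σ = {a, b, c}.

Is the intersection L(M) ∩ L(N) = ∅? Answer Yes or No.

The empty string ε is accepted by both M and N.
Hence L(M) ∩ L(N) ≠ ∅.

No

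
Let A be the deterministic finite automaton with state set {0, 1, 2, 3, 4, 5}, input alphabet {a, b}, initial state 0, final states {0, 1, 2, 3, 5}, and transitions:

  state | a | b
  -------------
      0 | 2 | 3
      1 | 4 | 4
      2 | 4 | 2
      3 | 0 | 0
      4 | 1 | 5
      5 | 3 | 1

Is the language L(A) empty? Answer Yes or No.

No

The empty string ε is accepted: the run 0 ends in the accepting state 0.
Since at least one string is accepted, L(A) is not empty.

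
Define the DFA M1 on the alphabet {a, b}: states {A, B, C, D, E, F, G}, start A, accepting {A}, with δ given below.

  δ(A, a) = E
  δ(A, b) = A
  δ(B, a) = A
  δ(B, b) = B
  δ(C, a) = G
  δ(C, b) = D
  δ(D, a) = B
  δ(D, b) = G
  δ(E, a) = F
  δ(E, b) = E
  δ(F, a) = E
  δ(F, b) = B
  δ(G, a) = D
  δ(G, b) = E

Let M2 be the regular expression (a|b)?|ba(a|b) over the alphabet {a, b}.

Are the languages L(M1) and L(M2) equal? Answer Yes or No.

The string bb is accepted by M1 but rejected by M2.
So L(M1) ≠ L(M2).

No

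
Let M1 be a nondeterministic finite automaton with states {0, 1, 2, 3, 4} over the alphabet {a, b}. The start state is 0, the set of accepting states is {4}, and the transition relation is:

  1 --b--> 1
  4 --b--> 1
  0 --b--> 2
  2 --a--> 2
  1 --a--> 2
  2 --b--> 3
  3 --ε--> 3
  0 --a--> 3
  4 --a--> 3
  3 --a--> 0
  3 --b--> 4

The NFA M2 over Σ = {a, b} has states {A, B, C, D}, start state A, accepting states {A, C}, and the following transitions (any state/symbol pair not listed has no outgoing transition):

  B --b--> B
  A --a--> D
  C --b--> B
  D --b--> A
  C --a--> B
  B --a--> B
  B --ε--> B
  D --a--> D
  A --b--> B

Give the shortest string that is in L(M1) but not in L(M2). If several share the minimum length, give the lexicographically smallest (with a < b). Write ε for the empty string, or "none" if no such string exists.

The string bbb is accepted by M1 but not by M2.
No shorter string lies in the difference, and bbb is the lexicographically first length-3 string in L(M1) \ L(M2).

bbb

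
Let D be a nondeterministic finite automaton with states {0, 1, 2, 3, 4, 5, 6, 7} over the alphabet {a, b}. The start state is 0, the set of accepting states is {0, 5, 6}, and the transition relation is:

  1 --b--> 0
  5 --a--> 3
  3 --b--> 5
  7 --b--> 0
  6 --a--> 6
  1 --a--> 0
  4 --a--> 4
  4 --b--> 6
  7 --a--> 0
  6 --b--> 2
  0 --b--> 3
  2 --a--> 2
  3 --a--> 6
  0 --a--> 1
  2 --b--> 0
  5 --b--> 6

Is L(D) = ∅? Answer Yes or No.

The empty string ε is accepted: the run 0 ends in the accepting state 0.
Since at least one string is accepted, L(D) is not empty.

No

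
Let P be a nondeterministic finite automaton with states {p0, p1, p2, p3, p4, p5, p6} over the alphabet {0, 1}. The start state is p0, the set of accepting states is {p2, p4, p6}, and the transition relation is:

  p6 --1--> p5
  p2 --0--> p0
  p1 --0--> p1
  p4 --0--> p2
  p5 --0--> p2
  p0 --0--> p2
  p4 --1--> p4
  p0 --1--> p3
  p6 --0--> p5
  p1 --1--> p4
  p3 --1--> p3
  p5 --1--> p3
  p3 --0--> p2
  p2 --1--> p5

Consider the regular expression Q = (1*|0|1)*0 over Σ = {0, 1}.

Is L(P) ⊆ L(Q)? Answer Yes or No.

Converting the expression Q to a DFA (subset construction, then merging equivalent states) gives the minimal DFA with states {q0, q1}, start state q0, accepting states {q1} and transitions q0: 0→q1, 1→q0; q1: 0→q1, 1→q0.
Exploring the product automaton P × Q from the start pair (p0, q0), following both machines on each input symbol, reaches 5 state pairs: (p0, q0), (p2, q1), (p3, q0), (p0, q1), (p5, q0).
P accepts in {p2, p4, p6} and Q accepts in {q1}. The reachable pairs whose P-component is accepting are (p2, q1); in each of them the Q-component is accepting too, so the product for L(P) \ L(Q) (P-component accepting, Q-component rejecting) has no reachable accepting pair and the difference is empty.
Hence every string in L(P) is also in L(Q).

Yes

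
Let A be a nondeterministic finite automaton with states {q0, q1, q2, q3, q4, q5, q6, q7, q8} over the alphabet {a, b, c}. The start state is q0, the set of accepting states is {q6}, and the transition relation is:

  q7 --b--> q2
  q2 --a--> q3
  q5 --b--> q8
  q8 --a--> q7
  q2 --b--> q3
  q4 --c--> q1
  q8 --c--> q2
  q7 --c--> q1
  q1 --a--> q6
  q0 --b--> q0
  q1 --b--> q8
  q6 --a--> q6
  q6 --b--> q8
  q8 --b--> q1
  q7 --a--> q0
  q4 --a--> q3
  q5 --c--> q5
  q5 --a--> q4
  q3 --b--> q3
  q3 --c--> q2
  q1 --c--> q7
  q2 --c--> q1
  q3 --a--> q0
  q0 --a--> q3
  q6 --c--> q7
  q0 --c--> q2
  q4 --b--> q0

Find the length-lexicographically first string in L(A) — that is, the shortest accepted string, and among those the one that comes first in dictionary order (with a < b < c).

A breadth-first search from q0 reaches an accepting state first via the path q0 → q2 → q1 → q6 on input cca.
No string of length < 3 is accepted (BFS exhausts all shorter strings without reaching an accepting state), and cca is the lexicographically least accepting string of length 3.

cca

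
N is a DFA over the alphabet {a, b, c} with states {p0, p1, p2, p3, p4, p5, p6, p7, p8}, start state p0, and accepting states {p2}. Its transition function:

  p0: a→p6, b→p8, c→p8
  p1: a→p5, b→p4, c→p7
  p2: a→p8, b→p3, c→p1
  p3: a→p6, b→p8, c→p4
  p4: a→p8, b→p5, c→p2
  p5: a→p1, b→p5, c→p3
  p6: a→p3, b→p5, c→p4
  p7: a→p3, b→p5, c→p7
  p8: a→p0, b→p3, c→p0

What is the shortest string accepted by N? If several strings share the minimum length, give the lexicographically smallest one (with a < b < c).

acc

A breadth-first search from p0 reaches an accepting state first via the path p0 → p6 → p4 → p2 on input acc.
No string of length < 3 is accepted (BFS exhausts all shorter strings without reaching an accepting state), and acc is the lexicographically least accepting string of length 3.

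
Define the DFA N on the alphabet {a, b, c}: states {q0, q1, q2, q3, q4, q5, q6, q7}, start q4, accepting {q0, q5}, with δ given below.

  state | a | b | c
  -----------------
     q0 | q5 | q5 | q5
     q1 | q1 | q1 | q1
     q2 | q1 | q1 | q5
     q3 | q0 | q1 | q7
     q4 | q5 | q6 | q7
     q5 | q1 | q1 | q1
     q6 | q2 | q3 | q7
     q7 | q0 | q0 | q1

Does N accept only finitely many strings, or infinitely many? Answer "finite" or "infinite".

finite

The useful states (reachable from q4 and able to reach an accepting state) are {q0, q2, q3, q4, q5, q6, q7}.
Restricted to these states the transition graph has no cycle, so every accepting path has bounded length and L is finite.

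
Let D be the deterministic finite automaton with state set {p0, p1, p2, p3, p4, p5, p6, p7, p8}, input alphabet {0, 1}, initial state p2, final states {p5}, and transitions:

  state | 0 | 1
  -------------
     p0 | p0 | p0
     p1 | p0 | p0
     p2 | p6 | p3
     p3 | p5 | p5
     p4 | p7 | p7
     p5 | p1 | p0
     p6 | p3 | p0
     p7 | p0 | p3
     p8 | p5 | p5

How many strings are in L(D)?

4

The useful subgraph on states {p2, p3, p5, p6} is acyclic, so L(D) is finite; the longest accepting path visits 4 useful states, giving maximum string length 3.
Counting accepting paths from p2 by length: 2 of length 2, 2 of length 3. Total 4.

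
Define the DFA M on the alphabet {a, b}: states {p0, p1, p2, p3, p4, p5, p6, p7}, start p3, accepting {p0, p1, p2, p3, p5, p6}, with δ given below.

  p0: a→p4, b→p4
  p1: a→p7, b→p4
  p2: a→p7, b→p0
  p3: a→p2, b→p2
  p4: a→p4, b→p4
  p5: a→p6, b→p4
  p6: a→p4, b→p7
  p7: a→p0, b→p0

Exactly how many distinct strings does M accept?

The useful subgraph on states {p0, p2, p3, p7} is acyclic, so L(M) is finite; the longest accepting path visits 4 useful states, giving maximum string length 3.
Counting accepting paths from p3 by length: 1 of length 0, 2 of length 1, 2 of length 2, 4 of length 3. Total 9.

9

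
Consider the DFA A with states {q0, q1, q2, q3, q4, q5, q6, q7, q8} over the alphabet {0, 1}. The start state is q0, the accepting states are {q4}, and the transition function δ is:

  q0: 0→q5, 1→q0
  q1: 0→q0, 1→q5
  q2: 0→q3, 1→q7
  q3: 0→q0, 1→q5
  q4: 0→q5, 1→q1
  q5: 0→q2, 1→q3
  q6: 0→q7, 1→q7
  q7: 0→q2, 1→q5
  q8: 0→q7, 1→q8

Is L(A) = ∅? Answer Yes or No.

Yes

The states reachable from the start state are {q0, q2, q3, q5, q7}.
None of the accepting states {q4} is reachable, so no string is accepted and L(A) = ∅.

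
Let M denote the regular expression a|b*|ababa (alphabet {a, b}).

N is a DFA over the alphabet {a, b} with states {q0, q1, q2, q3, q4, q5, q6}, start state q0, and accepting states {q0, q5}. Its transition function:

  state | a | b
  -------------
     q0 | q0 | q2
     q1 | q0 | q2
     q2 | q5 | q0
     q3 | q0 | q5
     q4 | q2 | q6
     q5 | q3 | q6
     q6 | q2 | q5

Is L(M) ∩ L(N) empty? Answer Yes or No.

No

The empty string ε is accepted by both M and N.
Hence L(M) ∩ L(N) ≠ ∅.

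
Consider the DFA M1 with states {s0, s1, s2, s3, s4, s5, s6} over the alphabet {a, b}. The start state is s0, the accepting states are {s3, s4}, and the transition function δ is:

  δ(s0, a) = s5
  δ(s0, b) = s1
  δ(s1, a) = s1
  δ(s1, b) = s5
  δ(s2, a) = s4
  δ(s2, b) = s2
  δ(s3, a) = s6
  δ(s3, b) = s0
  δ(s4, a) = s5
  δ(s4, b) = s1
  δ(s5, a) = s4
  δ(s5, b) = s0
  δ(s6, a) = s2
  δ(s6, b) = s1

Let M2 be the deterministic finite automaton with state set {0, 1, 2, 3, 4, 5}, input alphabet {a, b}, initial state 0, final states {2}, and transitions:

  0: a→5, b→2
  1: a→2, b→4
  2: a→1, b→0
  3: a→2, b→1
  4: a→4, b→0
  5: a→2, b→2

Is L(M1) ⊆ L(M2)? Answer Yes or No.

The string bba is in L(M1) but not in L(M2).
So L(M1) ⊄ L(M2).

No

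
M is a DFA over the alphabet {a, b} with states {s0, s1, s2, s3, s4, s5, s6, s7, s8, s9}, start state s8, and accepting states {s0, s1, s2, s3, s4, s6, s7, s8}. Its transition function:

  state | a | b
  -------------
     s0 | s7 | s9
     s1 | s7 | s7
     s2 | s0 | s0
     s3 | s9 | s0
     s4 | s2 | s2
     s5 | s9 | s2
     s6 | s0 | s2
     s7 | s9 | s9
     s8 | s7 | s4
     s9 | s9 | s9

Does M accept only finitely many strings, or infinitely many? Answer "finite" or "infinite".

finite

The useful states (reachable from s8 and able to reach an accepting state) are {s0, s2, s4, s7, s8}.
Restricted to these states the transition graph has no cycle, so every accepting path has bounded length and L is finite.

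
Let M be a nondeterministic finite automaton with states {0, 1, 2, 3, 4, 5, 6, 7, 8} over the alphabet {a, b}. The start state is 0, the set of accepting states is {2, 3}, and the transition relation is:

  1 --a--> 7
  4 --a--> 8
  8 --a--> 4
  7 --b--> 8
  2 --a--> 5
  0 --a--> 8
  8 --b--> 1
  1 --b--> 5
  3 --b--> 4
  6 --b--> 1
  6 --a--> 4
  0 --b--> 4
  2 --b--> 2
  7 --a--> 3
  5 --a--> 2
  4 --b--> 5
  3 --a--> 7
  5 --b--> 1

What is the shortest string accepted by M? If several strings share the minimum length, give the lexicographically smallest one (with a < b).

A breadth-first search from 0 reaches an accepting state first via the path 0 → 4 → 5 → 2 on input bba.
No string of length < 3 is accepted (BFS exhausts all shorter strings without reaching an accepting state), and bba is the lexicographically least accepting string of length 3.

bba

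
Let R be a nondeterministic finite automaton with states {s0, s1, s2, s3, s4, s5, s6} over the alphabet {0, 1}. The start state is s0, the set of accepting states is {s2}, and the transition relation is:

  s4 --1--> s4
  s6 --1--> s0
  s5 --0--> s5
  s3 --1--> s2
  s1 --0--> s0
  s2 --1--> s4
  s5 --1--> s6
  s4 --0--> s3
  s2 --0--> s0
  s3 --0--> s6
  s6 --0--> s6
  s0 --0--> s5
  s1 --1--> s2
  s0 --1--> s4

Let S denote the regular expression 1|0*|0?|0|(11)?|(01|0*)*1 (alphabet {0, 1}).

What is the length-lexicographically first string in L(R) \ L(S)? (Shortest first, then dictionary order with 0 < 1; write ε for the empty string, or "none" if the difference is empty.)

101

The string 101 is accepted by R but not by S.
No shorter string lies in the difference, and 101 is the lexicographically first length-3 string in L(R) \ L(S).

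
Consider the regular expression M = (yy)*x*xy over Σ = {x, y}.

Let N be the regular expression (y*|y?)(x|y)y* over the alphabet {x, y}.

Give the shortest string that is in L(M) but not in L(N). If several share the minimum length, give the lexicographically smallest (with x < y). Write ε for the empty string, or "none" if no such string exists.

xxy

The string xxy is accepted by M but not by N.
No shorter string lies in the difference, and xxy is the lexicographically first length-3 string in L(M) \ L(N).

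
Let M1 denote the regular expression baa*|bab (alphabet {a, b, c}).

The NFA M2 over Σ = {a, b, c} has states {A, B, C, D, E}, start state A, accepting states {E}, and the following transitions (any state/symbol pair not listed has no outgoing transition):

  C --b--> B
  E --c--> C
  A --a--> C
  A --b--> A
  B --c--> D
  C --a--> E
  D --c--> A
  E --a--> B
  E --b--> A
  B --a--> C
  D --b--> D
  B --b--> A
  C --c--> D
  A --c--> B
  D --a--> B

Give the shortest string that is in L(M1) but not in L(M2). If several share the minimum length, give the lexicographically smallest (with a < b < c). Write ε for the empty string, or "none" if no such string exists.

The string ba is accepted by M1 but not by M2.
No shorter string lies in the difference, and ba is the lexicographically first length-2 string in L(M1) \ L(M2).

ba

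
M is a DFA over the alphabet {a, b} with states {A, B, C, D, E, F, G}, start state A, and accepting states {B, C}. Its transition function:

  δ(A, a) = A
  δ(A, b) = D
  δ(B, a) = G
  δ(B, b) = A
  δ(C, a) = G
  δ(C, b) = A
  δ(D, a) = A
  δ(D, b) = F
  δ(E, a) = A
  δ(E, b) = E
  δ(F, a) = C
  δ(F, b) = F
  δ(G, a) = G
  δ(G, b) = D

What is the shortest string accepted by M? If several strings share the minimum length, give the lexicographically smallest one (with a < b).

A breadth-first search from A reaches an accepting state first via the path A → D → F → C on input bba.
No string of length < 3 is accepted (BFS exhausts all shorter strings without reaching an accepting state), and bba is the lexicographically least accepting string of length 3.

bba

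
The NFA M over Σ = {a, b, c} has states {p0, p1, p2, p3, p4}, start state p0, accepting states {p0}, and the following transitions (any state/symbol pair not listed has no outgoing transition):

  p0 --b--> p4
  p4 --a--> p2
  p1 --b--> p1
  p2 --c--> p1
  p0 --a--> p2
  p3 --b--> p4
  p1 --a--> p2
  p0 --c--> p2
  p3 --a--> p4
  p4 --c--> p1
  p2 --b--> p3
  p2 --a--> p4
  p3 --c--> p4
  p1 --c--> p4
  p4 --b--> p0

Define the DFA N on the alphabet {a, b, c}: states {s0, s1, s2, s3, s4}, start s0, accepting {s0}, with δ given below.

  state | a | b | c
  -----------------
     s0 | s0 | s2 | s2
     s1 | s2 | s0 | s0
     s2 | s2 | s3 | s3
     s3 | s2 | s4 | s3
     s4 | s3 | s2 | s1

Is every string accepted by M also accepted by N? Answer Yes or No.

No

The string bb is in L(M) but not in L(N).
So L(M) ⊄ L(N).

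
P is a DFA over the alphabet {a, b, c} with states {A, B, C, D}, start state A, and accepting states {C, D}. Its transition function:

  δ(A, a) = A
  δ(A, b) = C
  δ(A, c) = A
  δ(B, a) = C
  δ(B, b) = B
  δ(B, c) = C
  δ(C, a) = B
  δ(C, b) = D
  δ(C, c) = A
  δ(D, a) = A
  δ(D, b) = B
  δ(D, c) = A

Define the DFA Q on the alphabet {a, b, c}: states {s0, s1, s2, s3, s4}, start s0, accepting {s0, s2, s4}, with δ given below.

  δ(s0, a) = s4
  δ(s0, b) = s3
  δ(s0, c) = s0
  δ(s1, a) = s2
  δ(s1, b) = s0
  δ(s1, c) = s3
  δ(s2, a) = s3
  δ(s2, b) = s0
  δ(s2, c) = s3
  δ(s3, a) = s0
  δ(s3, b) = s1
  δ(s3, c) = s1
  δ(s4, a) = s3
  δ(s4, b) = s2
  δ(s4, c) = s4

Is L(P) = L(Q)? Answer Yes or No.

No

The string b is accepted by P but rejected by Q.
So L(P) ≠ L(Q).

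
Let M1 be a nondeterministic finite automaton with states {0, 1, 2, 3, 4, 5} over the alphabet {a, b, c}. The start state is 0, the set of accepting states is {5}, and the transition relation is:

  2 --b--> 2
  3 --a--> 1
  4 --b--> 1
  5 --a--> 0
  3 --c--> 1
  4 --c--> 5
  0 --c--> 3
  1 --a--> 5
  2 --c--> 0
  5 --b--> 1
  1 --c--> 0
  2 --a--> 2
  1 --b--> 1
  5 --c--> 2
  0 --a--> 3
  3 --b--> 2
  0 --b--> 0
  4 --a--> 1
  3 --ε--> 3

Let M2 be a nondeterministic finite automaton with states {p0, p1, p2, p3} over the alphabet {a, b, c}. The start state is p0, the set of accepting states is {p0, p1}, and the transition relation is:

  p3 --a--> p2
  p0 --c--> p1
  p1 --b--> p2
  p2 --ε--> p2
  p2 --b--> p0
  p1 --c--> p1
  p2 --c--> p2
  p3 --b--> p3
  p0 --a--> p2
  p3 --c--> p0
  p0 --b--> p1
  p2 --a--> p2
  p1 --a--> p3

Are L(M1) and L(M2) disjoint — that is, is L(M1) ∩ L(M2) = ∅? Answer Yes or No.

Yes

Exploring the product automaton M1 × M2 from the start pair (0, p0), following both machines on each input symbol, reaches 16 state pairs: (0, p0), (3, p2), (0, p1), (3, p1), (1, p2), (2, p0), (3, p3), (0, p2), (1, p3), (2, p2), (1, p1), (5, p2), (1, p0), (2, p1), (2, p3), (5, p3).
M1 accepts in {5} and M2 accepts in {p0, p1}; no reachable pair has both components accepting, so no string drives both machines to acceptance simultaneously and L(M1) ∩ L(M2) = ∅.
So no string is accepted by both, and the intersection is empty.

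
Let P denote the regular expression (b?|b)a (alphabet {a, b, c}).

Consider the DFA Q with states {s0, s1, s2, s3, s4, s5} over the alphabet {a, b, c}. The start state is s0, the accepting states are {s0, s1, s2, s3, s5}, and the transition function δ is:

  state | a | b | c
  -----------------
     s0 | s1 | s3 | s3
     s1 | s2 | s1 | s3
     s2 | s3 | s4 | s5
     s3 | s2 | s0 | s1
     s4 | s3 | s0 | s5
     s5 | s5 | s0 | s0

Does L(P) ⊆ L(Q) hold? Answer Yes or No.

Yes

Converting the expression P to a DFA (subset construction, then merging equivalent states) gives the minimal DFA with states {p0, p1, p2, p3}, start state p0, accepting states {p1} and transitions p0: a→p1, b→p2, c→p3; p1: a→p3, b→p3, c→p3; p2: a→p1, b→p3, c→p3; p3: a→p3, b→p3, c→p3.
Exploring the product automaton P × Q from the start pair (p0, s0), following both machines on each input symbol, reaches 10 state pairs: (p0, s0), (p1, s1), (p2, s3), (p3, s3), (p3, s2), (p3, s1), (p1, s2), (p3, s0), (p3, s4), (p3, s5).
P accepts in {p1} and Q accepts in {s0, s1, s2, s3, s5}. The reachable pairs whose P-component is accepting are (p1, s1), (p1, s2); in each of them the Q-component is accepting too, so the product for L(P) \ L(Q) (P-component accepting, Q-component rejecting) has no reachable accepting pair and the difference is empty.
Hence every string in L(P) is also in L(Q).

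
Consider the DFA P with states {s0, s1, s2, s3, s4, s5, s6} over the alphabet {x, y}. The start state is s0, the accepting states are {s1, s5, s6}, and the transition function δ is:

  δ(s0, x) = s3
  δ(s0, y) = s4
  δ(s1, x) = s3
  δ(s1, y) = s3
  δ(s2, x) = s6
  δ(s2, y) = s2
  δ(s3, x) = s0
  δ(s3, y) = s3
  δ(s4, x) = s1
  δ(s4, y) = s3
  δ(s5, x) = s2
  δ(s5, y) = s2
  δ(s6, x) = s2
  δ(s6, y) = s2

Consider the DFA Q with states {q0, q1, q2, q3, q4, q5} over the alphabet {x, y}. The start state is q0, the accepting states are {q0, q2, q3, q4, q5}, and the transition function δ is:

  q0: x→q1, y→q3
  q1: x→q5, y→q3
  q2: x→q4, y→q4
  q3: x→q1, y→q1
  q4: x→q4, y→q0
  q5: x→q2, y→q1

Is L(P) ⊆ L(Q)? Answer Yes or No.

No

The string yx is in L(P) but not in L(Q).
So L(P) ⊄ L(Q).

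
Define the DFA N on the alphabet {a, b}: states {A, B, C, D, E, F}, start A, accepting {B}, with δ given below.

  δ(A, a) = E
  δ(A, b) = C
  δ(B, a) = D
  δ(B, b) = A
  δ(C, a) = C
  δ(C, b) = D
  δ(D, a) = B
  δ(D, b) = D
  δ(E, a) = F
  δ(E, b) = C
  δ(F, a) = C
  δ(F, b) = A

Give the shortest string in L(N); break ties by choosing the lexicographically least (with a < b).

A breadth-first search from A reaches an accepting state first via the path A → C → D → B on input bba.
No string of length < 3 is accepted (BFS exhausts all shorter strings without reaching an accepting state), and bba is the lexicographically least accepting string of length 3.

bba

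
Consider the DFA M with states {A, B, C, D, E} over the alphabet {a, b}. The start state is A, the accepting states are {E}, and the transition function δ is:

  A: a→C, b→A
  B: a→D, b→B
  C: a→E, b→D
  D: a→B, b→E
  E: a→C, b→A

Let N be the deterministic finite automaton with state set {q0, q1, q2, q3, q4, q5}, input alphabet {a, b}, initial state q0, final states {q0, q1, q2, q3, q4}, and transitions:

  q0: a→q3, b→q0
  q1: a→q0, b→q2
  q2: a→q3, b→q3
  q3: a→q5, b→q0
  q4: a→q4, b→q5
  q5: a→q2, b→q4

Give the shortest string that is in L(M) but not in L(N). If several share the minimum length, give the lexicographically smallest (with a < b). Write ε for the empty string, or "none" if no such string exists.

The string aa is accepted by M but not by N.
No shorter string lies in the difference, and aa is the lexicographically first length-2 string in L(M) \ L(N).

aa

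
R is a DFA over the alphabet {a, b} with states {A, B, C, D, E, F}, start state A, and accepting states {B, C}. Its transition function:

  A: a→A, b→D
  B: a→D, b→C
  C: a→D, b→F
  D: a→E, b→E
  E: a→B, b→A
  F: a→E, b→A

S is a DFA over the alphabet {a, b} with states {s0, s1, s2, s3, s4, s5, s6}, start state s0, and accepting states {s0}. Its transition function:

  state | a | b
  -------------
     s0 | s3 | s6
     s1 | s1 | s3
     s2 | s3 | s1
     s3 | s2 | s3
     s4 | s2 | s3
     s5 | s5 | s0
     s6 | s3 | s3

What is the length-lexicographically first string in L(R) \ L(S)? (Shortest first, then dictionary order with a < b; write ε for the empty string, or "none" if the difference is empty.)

The string baa is accepted by R but not by S.
No shorter string lies in the difference, and baa is the lexicographically first length-3 string in L(R) \ L(S).

baa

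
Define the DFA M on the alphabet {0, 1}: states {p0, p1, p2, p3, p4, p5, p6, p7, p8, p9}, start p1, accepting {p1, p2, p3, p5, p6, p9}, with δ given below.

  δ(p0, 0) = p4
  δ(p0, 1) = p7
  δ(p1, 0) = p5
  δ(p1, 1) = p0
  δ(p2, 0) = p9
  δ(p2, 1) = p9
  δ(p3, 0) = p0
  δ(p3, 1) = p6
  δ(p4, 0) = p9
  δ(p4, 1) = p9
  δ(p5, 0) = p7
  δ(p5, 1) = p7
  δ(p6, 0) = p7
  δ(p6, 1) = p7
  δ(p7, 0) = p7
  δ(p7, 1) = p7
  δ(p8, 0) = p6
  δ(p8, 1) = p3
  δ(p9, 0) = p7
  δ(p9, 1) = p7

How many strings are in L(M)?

The useful subgraph on states {p0, p1, p4, p5, p9} is acyclic, so L(M) is finite; the longest accepting path visits 4 useful states, giving maximum string length 3.
Counting accepting paths from p1 by length: 1 of length 0, 1 of length 1, 2 of length 3. Total 4.

4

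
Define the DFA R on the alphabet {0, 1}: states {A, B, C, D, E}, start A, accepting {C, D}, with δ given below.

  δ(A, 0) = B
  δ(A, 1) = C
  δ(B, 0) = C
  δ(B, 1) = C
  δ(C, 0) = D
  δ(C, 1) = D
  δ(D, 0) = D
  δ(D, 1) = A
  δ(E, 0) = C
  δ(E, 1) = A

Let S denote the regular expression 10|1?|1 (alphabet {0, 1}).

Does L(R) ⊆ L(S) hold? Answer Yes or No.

No

The string 00 is in L(R) but not in L(S).
So L(R) ⊄ L(S).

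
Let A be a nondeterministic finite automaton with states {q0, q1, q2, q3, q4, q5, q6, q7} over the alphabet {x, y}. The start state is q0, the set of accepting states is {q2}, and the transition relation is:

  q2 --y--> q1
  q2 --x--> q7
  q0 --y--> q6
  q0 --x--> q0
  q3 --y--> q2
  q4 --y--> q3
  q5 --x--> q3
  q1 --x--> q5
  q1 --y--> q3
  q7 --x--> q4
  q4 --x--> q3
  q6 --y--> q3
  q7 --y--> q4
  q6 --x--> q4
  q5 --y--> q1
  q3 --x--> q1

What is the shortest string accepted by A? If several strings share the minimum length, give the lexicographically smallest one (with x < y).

yyy

A breadth-first search from q0 reaches an accepting state first via the path q0 → q6 → q3 → q2 on input yyy.
No string of length < 3 is accepted (BFS exhausts all shorter strings without reaching an accepting state), and yyy is the lexicographically least accepting string of length 3.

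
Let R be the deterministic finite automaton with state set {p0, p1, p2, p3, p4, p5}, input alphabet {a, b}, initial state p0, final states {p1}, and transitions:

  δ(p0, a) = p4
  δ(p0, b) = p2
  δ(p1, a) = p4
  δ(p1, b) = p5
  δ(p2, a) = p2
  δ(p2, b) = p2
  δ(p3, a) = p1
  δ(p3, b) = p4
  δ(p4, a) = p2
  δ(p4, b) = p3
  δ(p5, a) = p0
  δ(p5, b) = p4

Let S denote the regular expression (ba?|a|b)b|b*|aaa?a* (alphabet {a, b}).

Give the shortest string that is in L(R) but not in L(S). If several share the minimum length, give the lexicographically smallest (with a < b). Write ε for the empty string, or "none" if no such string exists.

aba

The string aba is accepted by R but not by S.
No shorter string lies in the difference, and aba is the lexicographically first length-3 string in L(R) \ L(S).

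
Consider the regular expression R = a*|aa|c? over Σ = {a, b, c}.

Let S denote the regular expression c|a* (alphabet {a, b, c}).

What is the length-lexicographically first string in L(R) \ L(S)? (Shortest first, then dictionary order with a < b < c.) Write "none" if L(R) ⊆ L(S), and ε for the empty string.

none

Converting the expression R to a DFA (subset construction, then merging equivalent states) gives the minimal DFA with states {r0, r1, r2, r3}, start state r0, accepting states {r0, r1, r3} and transitions r0: a→r1, b→r2, c→r3; r1: a→r1, b→r2, c→r2; r2: a→r2, b→r2, c→r2; r3: a→r2, b→r2, c→r2.
Converting the expression S to a DFA (subset construction, then merging equivalent states) gives the minimal DFA with states {s0, s1, s2, s3}, start state s0, accepting states {s0, s1, s3} and transitions s0: a→s1, b→s2, c→s3; s1: a→s1, b→s2, c→s2; s2: a→s2, b→s2, c→s2; s3: a→s2, b→s2, c→s2.
Exploring the product automaton R × S from the start pair (r0, s0), following both machines on each input symbol, reaches 4 state pairs: (r0, s0), (r1, s1), (r2, s2), (r3, s3).
R accepts in {r0, r1, r3} and S accepts in {s0, s1, s3}. The reachable pairs whose R-component is accepting are (r0, s0), (r1, s1), (r3, s3); in each of them the S-component is accepting too, so the product for L(R) \ L(S) (R-component accepting, S-component rejecting) has no reachable accepting pair and the difference is empty.
So every string accepted by R is also accepted by S: L(R) \ L(S) = ∅ and there is no such string.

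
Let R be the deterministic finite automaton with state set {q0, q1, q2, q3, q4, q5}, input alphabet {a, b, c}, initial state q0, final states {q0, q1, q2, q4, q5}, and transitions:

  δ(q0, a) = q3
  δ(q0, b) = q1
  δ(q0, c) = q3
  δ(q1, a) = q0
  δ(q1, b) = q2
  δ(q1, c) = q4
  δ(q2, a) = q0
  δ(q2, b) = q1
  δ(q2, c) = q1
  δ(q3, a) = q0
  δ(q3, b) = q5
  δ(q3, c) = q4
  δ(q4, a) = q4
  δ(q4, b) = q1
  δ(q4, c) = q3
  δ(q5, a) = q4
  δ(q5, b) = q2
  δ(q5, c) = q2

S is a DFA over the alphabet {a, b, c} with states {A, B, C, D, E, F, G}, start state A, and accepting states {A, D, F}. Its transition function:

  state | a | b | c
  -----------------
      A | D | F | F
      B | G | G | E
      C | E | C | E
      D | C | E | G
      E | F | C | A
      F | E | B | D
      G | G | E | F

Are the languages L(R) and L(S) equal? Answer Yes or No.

No

The string aa is accepted by R but rejected by S.
So L(R) ≠ L(S).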